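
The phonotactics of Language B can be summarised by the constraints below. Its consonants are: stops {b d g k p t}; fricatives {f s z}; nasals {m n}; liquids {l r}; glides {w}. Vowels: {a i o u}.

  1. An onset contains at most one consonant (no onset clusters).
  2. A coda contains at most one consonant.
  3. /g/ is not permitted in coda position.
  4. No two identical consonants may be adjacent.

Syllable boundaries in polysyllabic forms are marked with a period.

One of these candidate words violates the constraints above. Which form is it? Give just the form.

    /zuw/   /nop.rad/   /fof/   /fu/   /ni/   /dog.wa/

/dog.wa/

/zuw/ — σ1 onset /z/, coda /w/ ok → phonotactically legal
/nop.rad/ — σ1 onset /n/, coda /p/ ok; σ2 onset /r/, coda /d/ ok → phonotactically legal
/fof/ — σ1 onset /f/, coda /f/ ok → phonotactically legal
/fu/ — σ1 onset /f/, coda /∅/ ok → phonotactically legal
/ni/ — σ1 onset /n/, coda /∅/ ok → phonotactically legal
/dog.wa/ — violates constraint 3: syllable 1 coda contains /g/ → phonotactically illegal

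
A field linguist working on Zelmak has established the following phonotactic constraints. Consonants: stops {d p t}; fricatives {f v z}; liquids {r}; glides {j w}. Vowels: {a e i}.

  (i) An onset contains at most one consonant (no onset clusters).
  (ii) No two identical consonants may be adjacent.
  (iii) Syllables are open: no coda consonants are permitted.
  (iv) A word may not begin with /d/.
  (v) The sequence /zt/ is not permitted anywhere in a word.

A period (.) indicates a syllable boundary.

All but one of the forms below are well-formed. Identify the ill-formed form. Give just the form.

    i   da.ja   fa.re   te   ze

i — σ1 onset /∅/, coda /∅/ ok → well-formed
da.ja — violates constraint (iv): word begins with /d/ → ill-formed
fa.re — σ1 onset /f/, coda /∅/ ok; σ2 onset /r/, coda /∅/ ok → well-formed
te — σ1 onset /t/, coda /∅/ ok → well-formed
ze — σ1 onset /z/, coda /∅/ ok → well-formed

da.ja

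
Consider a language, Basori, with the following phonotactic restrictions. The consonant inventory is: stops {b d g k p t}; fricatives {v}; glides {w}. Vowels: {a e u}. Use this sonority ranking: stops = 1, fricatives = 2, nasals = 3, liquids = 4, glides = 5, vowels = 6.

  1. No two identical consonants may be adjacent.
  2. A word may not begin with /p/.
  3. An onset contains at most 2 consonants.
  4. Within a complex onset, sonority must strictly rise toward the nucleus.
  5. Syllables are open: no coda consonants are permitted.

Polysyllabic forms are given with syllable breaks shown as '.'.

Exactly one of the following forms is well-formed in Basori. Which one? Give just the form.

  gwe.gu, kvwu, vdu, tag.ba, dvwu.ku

gwe.gu

gwe.gu — σ1 onset /gw/ (1→5 rises), coda /∅/ ok; σ2 onset /g/, coda /∅/ ok → well-formed
kvwu — violates constraint 3: syllable 1 onset /kvw/ has 3 consonants (> 2) → ill-formed
vdu — violates constraint 4: syllable 1 onset /vd/: /v/ (fricative, 2) → /d/ (stop, 1) does not rise → ill-formed
tag.ba — violates constraint 5: syllable 1 coda /g/ has 1 consonant (> 0) → ill-formed
dvwu.ku — violates constraint 3: syllable 1 onset /dvw/ has 3 consonants (> 2) → ill-formed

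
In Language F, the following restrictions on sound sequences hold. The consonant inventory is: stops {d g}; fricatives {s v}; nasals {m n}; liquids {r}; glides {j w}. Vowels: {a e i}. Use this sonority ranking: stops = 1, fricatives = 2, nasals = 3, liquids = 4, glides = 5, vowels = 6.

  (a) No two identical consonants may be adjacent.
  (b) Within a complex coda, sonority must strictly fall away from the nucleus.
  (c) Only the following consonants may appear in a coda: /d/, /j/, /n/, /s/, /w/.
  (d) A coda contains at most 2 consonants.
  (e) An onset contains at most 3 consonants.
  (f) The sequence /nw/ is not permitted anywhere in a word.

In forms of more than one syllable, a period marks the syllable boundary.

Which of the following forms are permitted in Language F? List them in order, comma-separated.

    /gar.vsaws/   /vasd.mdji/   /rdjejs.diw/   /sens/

/gar.vsaws/ — violates constraint (c): syllable 1 coda contains /r/, which is not a licensed coda consonant → not permitted
/vasd.mdji/ — σ1 onset /v/, coda /sd/ (2→1 falls) ok; σ2 onset /mdj/ (3C), coda /∅/ ok → permitted
/rdjejs.diw/ — σ1 onset /rdj/ (3C), coda /js/ (5→2 falls) ok; σ2 onset /d/, coda /w/ ok → permitted
/sens/ — σ1 onset /s/, coda /ns/ (3→2 falls) ok → permitted

/vasd.mdji/, /rdjejs.diw/, /sens/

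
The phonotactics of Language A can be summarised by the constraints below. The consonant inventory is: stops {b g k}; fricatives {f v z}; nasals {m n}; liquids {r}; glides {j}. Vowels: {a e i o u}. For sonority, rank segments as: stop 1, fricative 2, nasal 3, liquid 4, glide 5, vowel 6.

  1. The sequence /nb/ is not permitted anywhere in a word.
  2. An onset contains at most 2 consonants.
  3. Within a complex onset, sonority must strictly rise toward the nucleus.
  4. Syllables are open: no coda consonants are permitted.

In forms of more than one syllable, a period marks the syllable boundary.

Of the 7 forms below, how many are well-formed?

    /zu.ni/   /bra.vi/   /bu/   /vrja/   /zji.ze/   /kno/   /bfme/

5

/zu.ni/ — σ1 onset /z/, coda /∅/ ok; σ2 onset /n/, coda /∅/ ok → well-formed
/bra.vi/ — σ1 onset /br/ (1→4 rises), coda /∅/ ok; σ2 onset /v/, coda /∅/ ok → well-formed
/bu/ — σ1 onset /b/, coda /∅/ ok → well-formed
/vrja/ — violates constraint 2: syllable 1 onset /vrj/ has 3 consonants (> 2) → ill-formed
/zji.ze/ — σ1 onset /zj/ (2→5 rises), coda /∅/ ok; σ2 onset /z/, coda /∅/ ok → well-formed
/kno/ — σ1 onset /kn/ (1→3 rises), coda /∅/ ok → well-formed
/bfme/ — violates constraint 2: syllable 1 onset /bfm/ has 3 consonants (> 2) → ill-formed
Well-formed: /zu.ni/, /bra.vi/, /bu/, /zji.ze/, /kno/ → 5.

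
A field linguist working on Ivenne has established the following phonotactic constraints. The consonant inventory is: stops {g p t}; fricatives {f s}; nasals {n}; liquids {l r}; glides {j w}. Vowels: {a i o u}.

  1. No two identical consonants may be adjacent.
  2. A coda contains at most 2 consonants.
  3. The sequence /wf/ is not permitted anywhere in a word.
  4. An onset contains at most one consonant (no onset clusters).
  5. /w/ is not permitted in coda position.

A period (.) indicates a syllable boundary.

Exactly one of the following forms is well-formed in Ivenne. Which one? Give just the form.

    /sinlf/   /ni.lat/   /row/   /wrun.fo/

/sinlf/ — violates constraint 2: syllable 1 coda /nlf/ has 3 consonants (> 2) → ill-formed
/ni.lat/ — σ1 onset /n/, coda /∅/ ok; σ2 onset /l/, coda /t/ ok → well-formed
/row/ — violates constraint 5: syllable 1 coda contains /w/ → ill-formed
/wrun.fo/ — violates constraint 4: syllable 1 onset /wr/ has 2 consonants (> 1) → ill-formed

/ni.lat/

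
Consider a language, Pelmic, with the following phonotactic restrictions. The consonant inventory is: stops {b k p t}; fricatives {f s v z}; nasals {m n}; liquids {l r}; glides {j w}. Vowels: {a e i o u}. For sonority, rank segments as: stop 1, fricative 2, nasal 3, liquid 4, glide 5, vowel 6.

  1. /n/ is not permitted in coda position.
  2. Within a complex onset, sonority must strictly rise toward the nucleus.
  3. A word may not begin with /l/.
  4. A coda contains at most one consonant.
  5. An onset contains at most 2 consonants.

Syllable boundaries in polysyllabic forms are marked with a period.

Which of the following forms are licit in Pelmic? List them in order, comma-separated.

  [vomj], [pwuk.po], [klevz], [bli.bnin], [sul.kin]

[vomj] — violates constraint 4: syllable 1 coda /mj/ has 2 consonants (> 1) → illicit
[pwuk.po] — σ1 onset /pw/ (1→5 rises), coda /k/ ok; σ2 onset /p/, coda /∅/ ok → licit
[klevz] — violates constraint 4: syllable 1 coda /vz/ has 2 consonants (> 1) → illicit
[bli.bnin] — violates constraint 1: syllable 2 coda contains /n/ → illicit
[sul.kin] — violates constraint 1: syllable 2 coda contains /n/ → illicit

[pwuk.po]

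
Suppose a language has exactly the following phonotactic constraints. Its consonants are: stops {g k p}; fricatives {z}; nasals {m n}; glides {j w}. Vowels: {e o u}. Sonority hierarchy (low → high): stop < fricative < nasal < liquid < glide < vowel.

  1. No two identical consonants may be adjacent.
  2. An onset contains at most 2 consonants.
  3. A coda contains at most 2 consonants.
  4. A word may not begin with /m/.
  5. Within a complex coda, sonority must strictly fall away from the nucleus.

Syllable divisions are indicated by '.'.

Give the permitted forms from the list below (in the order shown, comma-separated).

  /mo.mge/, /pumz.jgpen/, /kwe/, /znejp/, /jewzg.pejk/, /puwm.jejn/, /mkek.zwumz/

/mo.mge/ — violates constraint 4: word begins with /m/ → not permitted
/pumz.jgpen/ — violates constraint 2: syllable 2 onset /jgp/ has 3 consonants (> 2) → not permitted
/kwe/ — σ1 onset /kw/ (2C), coda /∅/ ok → permitted
/znejp/ — σ1 onset /zn/ (2C), coda /jp/ (5→1 falls) ok → permitted
/jewzg.pejk/ — violates constraint 3: syllable 1 coda /wzg/ has 3 consonants (> 2) → not permitted
/puwm.jejn/ — σ1 onset /p/, coda /wm/ (5→3 falls) ok; σ2 onset /j/, coda /jn/ (5→3 falls) ok → permitted
/mkek.zwumz/ — violates constraint 4: word begins with /m/ → not permitted

/kwe/, /znejp/, /puwm.jejn/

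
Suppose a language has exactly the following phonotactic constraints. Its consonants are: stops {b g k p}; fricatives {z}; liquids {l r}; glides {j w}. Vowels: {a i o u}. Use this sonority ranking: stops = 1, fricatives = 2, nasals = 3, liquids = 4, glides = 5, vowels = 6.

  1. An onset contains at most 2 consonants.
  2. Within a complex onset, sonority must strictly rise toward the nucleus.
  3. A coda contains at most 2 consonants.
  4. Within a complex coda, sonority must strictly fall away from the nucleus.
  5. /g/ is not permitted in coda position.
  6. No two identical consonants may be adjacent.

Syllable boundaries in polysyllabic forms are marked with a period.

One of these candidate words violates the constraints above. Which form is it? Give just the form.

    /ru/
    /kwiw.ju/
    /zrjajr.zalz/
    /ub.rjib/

/ru/ — σ1 onset /r/, coda /∅/ ok → well-formed
/kwiw.ju/ — σ1 onset /kw/ (1→5 rises), coda /w/ ok; σ2 onset /j/, coda /∅/ ok → well-formed
/zrjajr.zalz/ — violates constraint 1: syllable 1 onset /zrj/ has 3 consonants (> 2) → ill-formed
/ub.rjib/ — σ1 onset /∅/, coda /b/ ok; σ2 onset /rj/ (4→5 rises), coda /b/ ok → well-formed

/zrjajr.zalz/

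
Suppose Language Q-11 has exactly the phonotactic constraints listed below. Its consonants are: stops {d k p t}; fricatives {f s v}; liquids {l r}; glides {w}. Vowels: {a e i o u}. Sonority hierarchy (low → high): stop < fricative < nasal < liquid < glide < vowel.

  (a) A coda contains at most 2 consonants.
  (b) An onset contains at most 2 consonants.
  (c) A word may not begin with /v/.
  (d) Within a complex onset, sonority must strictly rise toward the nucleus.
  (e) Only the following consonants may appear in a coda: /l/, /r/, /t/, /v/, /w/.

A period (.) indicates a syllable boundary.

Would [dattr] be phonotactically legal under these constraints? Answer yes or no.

no

[dattr] — violates constraint (a): syllable 1 coda /ttr/ has 3 consonants (> 2) → phonotactically illegal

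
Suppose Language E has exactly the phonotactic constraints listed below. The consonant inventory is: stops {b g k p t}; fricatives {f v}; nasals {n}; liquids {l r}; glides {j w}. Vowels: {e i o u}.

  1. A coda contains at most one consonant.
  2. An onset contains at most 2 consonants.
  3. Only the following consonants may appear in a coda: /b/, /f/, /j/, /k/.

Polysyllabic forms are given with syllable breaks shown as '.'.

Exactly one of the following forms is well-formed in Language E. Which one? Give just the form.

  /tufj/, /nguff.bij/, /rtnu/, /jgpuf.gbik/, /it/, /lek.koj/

/lek.koj/

/tufj/ — violates constraint 1: syllable 1 coda /fj/ has 2 consonants (> 1) → ill-formed
/nguff.bij/ — violates constraint 1: syllable 1 coda /ff/ has 2 consonants (> 1) → ill-formed
/rtnu/ — violates constraint 2: syllable 1 onset /rtn/ has 3 consonants (> 2) → ill-formed
/jgpuf.gbik/ — violates constraint 2: syllable 1 onset /jgp/ has 3 consonants (> 2) → ill-formed
/it/ — violates constraint 3: syllable 1 coda contains /t/, which is not a licensed coda consonant → ill-formed
/lek.koj/ — σ1 onset /l/, coda /k/ ok; σ2 onset /k/, coda /j/ ok → well-formed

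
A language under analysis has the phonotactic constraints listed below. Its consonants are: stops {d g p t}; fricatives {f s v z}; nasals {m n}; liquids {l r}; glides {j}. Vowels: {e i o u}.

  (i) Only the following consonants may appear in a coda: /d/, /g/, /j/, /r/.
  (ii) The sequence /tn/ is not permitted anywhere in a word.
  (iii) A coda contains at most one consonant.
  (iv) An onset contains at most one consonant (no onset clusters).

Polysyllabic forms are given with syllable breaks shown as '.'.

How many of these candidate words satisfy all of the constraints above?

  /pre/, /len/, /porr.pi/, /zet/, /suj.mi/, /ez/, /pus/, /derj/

/pre/ — violates constraint (iv): syllable 1 onset /pr/ has 2 consonants (> 1) → not permitted
/len/ — violates constraint (i): syllable 1 coda contains /n/, which is not a licensed coda consonant → not permitted
/porr.pi/ — violates constraint (iii): syllable 1 coda /rr/ has 2 consonants (> 1) → not permitted
/zet/ — violates constraint (i): syllable 1 coda contains /t/, which is not a licensed coda consonant → not permitted
/suj.mi/ — σ1 onset /s/, coda /j/ ok; σ2 onset /m/, coda /∅/ ok → permitted
/ez/ — violates constraint (i): syllable 1 coda contains /z/, which is not a licensed coda consonant → not permitted
/pus/ — violates constraint (i): syllable 1 coda contains /s/, which is not a licensed coda consonant → not permitted
/derj/ — violates constraint (iii): syllable 1 coda /rj/ has 2 consonants (> 1) → not permitted
Permitted: /suj.mi/ → 1.

1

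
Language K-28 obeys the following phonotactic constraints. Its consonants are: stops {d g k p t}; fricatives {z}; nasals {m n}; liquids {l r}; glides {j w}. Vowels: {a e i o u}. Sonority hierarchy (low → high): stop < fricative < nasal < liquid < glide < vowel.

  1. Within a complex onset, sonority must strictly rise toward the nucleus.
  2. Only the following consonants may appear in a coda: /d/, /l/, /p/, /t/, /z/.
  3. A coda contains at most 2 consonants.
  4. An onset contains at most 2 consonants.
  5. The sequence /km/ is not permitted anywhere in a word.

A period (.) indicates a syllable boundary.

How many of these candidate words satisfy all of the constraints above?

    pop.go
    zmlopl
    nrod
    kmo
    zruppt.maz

pop.go — σ1 onset /p/, coda /p/ ok; σ2 onset /g/, coda /∅/ ok → permitted
zmlopl — violates constraint 4: syllable 1 onset /zml/ has 3 consonants (> 2) → not permitted
nrod — σ1 onset /nr/ (3→4 rises), coda /d/ ok → permitted
kmo — violates constraint 5: contains banned sequence /km/ → not permitted
zruppt.maz — violates constraint 3: syllable 1 coda /ppt/ has 3 consonants (> 2) → not permitted
Permitted: pop.go, nrod → 2.

2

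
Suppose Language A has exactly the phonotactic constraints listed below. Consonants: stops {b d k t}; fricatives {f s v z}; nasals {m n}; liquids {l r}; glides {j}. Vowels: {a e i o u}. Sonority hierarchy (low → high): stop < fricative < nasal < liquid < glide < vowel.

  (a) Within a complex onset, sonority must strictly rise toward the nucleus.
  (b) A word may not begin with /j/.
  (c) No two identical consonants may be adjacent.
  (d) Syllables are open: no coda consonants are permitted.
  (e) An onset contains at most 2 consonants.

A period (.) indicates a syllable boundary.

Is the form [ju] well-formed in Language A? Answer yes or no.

no

[ju] — violates constraint (b): word begins with /j/ → ill-formed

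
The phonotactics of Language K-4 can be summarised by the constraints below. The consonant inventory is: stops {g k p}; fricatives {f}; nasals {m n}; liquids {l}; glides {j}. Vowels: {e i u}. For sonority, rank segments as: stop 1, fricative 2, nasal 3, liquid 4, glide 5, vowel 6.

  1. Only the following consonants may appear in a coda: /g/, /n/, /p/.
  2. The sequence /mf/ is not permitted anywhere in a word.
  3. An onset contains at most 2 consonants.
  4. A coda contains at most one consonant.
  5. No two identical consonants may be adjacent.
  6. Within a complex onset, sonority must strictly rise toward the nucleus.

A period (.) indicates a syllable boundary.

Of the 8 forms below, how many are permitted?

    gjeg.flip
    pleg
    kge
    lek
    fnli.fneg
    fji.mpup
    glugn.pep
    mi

3

gjeg.flip — σ1 onset /gj/ (1→5 rises), coda /g/ ok; σ2 onset /fl/ (2→4 rises), coda /p/ ok → permitted
pleg — σ1 onset /pl/ (1→4 rises), coda /g/ ok → permitted
kge — violates constraint 6: syllable 1 onset /kg/: /k/ (stop, 1) → /g/ (stop, 1) does not rise → not permitted
lek — violates constraint 1: syllable 1 coda contains /k/, which is not a licensed coda consonant → not permitted
fnli.fneg — violates constraint 3: syllable 1 onset /fnl/ has 3 consonants (> 2) → not permitted
fji.mpup — violates constraint 6: syllable 2 onset /mp/: /m/ (nasal, 3) → /p/ (stop, 1) does not rise → not permitted
glugn.pep — violates constraint 4: syllable 1 coda /gn/ has 2 consonants (> 1) → not permitted
mi — σ1 onset /m/, coda /∅/ ok → permitted
Permitted: gjeg.flip, pleg, mi → 3.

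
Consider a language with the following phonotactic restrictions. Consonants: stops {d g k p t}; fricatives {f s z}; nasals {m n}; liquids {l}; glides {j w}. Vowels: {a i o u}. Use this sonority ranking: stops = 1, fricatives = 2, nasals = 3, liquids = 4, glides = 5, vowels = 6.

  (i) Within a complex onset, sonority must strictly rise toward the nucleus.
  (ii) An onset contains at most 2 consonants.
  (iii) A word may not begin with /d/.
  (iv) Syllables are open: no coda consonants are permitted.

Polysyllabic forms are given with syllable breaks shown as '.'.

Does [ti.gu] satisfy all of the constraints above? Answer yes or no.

yes

[ti.gu] — σ1 onset /t/, coda /∅/ ok; σ2 onset /g/, coda /∅/ ok → permitted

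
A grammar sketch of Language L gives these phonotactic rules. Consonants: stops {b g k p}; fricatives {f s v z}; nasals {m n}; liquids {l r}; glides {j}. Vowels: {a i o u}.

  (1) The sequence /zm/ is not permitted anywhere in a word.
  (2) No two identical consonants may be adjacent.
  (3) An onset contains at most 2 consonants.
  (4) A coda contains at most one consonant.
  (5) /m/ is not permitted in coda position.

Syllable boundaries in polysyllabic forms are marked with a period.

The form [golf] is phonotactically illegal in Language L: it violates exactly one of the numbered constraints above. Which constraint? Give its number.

[golf]: syllable 1 coda /lf/ has 2 consonants (> 1).
This is a violation of constraint 4: "A coda contains at most one consonant."
The remaining constraints (1, 2, 3, 5) are satisfied.

4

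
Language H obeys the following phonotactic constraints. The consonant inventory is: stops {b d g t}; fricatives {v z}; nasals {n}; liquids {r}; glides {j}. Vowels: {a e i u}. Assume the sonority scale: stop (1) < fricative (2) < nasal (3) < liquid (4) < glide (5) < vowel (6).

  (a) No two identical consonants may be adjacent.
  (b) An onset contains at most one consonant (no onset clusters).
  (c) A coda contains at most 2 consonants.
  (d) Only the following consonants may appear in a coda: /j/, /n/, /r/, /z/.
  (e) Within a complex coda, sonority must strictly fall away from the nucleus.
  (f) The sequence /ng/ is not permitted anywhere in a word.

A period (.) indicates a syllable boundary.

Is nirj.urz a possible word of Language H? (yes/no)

nirj.urz — violates constraint (e): syllable 1 coda /rj/: /r/ (liquid, 4) → /j/ (glide, 5) does not fall → not permitted

no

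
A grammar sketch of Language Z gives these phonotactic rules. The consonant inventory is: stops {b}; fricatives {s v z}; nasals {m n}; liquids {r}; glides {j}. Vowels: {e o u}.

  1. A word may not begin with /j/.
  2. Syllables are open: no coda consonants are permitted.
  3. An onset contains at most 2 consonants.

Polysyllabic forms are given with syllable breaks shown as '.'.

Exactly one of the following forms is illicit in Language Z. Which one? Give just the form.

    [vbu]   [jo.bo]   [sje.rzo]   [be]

[vbu] — σ1 onset /vb/ (2C), coda /∅/ ok → licit
[jo.bo] — violates constraint 1: word begins with /j/ → illicit
[sje.rzo] — σ1 onset /sj/ (2C), coda /∅/ ok; σ2 onset /rz/ (2C), coda /∅/ ok → licit
[be] — σ1 onset /b/, coda /∅/ ok → licit

[jo.bo]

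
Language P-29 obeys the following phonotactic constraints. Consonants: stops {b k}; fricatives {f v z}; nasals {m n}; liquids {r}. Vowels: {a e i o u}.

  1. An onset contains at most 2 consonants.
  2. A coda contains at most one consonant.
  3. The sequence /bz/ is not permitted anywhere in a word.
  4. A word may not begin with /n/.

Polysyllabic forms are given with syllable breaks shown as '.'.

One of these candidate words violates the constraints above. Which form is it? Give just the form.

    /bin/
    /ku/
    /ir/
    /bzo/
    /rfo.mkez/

/bzo/

/bin/ — σ1 onset /b/, coda /n/ ok → permitted
/ku/ — σ1 onset /k/, coda /∅/ ok → permitted
/ir/ — σ1 onset /∅/, coda /r/ ok → permitted
/bzo/ — violates constraint 3: contains banned sequence /bz/ → not permitted
/rfo.mkez/ — σ1 onset /rf/ (2C), coda /∅/ ok; σ2 onset /mk/ (2C), coda /z/ ok → permitted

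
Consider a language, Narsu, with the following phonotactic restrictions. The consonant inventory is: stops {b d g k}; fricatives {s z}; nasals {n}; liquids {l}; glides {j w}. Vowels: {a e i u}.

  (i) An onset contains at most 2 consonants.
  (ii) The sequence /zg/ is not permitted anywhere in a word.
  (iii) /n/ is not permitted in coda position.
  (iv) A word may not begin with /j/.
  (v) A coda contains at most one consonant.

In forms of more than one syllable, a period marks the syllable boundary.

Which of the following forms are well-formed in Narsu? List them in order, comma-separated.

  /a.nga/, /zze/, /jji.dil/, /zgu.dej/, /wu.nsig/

/a.nga/ — σ1 onset /∅/, coda /∅/ ok; σ2 onset /ng/ (2C), coda /∅/ ok → well-formed
/zze/ — σ1 onset /zz/ (2C), coda /∅/ ok → well-formed
/jji.dil/ — violates constraint (iv): word begins with /j/ → ill-formed
/zgu.dej/ — violates constraint (ii): contains banned sequence /zg/ → ill-formed
/wu.nsig/ — σ1 onset /w/, coda /∅/ ok; σ2 onset /ns/ (2C), coda /g/ ok → well-formed

/a.nga/, /zze/, /wu.nsig/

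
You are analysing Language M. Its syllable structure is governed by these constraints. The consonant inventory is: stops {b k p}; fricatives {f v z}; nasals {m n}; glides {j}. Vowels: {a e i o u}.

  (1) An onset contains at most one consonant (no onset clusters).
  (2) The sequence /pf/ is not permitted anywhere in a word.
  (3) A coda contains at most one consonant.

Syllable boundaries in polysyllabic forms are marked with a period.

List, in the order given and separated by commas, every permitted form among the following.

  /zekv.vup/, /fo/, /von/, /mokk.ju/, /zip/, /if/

/fo/, /von/, /zip/, /if/

/zekv.vup/ — violates constraint 3: syllable 1 coda /kv/ has 2 consonants (> 1) → not permitted
/fo/ — σ1 onset /f/, coda /∅/ ok → permitted
/von/ — σ1 onset /v/, coda /n/ ok → permitted
/mokk.ju/ — violates constraint 3: syllable 1 coda /kk/ has 2 consonants (> 1) → not permitted
/zip/ — σ1 onset /z/, coda /p/ ok → permitted
/if/ — σ1 onset /∅/, coda /f/ ok → permitted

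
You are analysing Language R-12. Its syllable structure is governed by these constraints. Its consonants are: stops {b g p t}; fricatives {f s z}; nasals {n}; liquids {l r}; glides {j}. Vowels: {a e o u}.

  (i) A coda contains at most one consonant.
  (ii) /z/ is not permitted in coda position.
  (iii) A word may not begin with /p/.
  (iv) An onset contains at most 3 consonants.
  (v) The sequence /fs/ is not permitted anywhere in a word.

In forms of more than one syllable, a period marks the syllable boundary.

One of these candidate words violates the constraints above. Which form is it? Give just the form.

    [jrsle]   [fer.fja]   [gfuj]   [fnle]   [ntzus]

[jrsle]

[jrsle] — violates constraint (iv): syllable 1 onset /jrsl/ has 4 consonants (> 3) → illicit
[fer.fja] — σ1 onset /f/, coda /r/ ok; σ2 onset /fj/ (2C), coda /∅/ ok → licit
[gfuj] — σ1 onset /gf/ (2C), coda /j/ ok → licit
[fnle] — σ1 onset /fnl/ (3C), coda /∅/ ok → licit
[ntzus] — σ1 onset /ntz/ (3C), coda /s/ ok → licit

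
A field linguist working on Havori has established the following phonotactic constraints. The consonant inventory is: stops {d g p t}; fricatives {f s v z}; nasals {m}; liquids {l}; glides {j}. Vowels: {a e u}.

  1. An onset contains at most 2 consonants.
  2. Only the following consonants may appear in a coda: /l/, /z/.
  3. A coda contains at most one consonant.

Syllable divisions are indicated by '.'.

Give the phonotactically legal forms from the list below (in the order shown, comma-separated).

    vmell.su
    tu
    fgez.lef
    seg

vmell.su — violates constraint 3: syllable 1 coda /ll/ has 2 consonants (> 1) → phonotactically illegal
tu — σ1 onset /t/, coda /∅/ ok → phonotactically legal
fgez.lef — violates constraint 2: syllable 2 coda contains /f/, which is not a licensed coda consonant → phonotactically illegal
seg — violates constraint 2: syllable 1 coda contains /g/, which is not a licensed coda consonant → phonotactically illegal

tu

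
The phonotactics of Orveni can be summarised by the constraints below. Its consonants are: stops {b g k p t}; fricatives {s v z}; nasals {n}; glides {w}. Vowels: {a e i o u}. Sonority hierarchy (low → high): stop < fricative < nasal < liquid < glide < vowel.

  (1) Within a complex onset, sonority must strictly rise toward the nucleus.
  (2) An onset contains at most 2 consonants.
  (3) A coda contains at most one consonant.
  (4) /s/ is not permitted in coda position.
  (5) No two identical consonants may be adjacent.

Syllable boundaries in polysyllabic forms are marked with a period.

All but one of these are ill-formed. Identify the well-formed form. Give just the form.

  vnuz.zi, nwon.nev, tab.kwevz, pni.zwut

vnuz.zi — violates constraint 5: adjacent identical consonants /zz/ → ill-formed
nwon.nev — violates constraint 5: adjacent identical consonants /nn/ → ill-formed
tab.kwevz — violates constraint 3: syllable 2 coda /vz/ has 2 consonants (> 1) → ill-formed
pni.zwut — σ1 onset /pn/ (1→3 rises), coda /∅/ ok; σ2 onset /zw/ (2→5 rises), coda /t/ ok → well-formed

pni.zwut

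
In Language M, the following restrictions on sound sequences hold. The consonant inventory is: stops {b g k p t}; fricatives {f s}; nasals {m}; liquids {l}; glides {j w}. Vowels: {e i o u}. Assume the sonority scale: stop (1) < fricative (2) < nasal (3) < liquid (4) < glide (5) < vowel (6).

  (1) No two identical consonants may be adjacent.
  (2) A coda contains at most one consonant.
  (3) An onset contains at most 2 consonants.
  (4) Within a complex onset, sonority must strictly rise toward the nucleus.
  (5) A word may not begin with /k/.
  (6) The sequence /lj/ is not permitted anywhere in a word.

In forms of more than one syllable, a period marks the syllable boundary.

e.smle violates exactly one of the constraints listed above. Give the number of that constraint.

e.smle: syllable 2 onset /sml/ has 3 consonants (> 2).
This is a violation of constraint 3: "An onset contains at most 2 consonants."
The remaining constraints (1, 2, 4, 5, 6) are satisfied.

3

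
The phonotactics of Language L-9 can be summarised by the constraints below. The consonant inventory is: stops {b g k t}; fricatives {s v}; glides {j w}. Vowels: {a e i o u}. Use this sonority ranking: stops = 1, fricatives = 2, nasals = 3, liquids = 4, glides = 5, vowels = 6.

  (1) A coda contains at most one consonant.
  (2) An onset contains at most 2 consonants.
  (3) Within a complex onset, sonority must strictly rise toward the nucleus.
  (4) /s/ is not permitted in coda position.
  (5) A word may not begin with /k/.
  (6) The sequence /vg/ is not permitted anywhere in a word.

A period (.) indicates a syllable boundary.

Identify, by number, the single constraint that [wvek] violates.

3

[wvek]: syllable 1 onset /wv/: /w/ (glide, 5) → /v/ (fricative, 2) does not rise.
This is a violation of constraint 3: "Within a complex onset, sonority must strictly rise toward the nucleus."
The remaining constraints (1, 2, 4, 5, 6) are satisfied.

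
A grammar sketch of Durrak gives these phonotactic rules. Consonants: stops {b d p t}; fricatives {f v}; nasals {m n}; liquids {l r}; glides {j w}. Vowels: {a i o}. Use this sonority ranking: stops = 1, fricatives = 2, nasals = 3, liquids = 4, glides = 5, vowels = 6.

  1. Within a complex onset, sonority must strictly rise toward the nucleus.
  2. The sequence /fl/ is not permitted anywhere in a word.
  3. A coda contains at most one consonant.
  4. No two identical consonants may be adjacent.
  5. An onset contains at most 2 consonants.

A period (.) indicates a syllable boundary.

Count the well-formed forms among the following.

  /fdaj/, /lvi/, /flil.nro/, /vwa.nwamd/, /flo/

0

/fdaj/ — violates constraint 1: syllable 1 onset /fd/: /f/ (fricative, 2) → /d/ (stop, 1) does not rise → ill-formed
/lvi/ — violates constraint 1: syllable 1 onset /lv/: /l/ (liquid, 4) → /v/ (fricative, 2) does not rise → ill-formed
/flil.nro/ — violates constraint 2: contains banned sequence /fl/ → ill-formed
/vwa.nwamd/ — violates constraint 3: syllable 2 coda /md/ has 2 consonants (> 1) → ill-formed
/flo/ — violates constraint 2: contains banned sequence /fl/ → ill-formed
No form is well-formed → 0.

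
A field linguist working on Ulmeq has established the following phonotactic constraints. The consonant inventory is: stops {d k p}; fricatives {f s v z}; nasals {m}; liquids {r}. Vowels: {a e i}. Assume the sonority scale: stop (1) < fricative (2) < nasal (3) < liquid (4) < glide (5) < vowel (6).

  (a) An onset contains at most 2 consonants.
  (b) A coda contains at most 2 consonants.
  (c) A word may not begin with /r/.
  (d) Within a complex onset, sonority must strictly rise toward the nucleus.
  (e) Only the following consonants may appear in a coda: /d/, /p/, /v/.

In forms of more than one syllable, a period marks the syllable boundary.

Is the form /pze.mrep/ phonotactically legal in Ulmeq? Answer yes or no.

/pze.mrep/ — σ1 onset /pz/ (1→2 rises), coda /∅/ ok; σ2 onset /mr/ (3→4 rises), coda /p/ ok → phonotactically legal

yes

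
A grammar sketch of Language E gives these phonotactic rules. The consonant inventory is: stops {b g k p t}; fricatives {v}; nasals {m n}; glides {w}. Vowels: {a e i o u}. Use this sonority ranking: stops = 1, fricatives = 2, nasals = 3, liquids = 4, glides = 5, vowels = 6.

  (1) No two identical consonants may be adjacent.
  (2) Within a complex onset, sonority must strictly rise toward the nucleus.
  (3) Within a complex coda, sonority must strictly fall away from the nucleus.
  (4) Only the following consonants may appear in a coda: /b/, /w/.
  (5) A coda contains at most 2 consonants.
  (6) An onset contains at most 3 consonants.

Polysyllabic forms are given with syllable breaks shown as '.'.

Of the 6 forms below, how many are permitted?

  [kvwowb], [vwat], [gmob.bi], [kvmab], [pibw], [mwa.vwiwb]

[kvwowb] — σ1 onset /kvw/ (1→2→5 rises), coda /wb/ (5→1 falls) ok → permitted
[vwat] — violates constraint 4: syllable 1 coda contains /t/, which is not a licensed coda consonant → not permitted
[gmob.bi] — violates constraint 1: adjacent identical consonants /bb/ → not permitted
[kvmab] — σ1 onset /kvm/ (1→2→3 rises), coda /b/ ok → permitted
[pibw] — violates constraint 3: syllable 1 coda /bw/: /b/ (stop, 1) → /w/ (glide, 5) does not fall → not permitted
[mwa.vwiwb] — σ1 onset /mw/ (3→5 rises), coda /∅/ ok; σ2 onset /vw/ (2→5 rises), coda /wb/ (5→1 falls) ok → permitted
Permitted: [kvwowb], [kvmab], [mwa.vwiwb] → 3.

3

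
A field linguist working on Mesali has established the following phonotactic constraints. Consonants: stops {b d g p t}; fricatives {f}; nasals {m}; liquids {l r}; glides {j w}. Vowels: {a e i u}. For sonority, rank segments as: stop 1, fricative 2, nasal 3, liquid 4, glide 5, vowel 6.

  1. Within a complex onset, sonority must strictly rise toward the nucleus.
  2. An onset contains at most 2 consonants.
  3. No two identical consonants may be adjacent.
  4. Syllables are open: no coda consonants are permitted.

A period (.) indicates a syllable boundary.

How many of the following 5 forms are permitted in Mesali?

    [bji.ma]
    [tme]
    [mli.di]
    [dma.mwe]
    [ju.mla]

5

[bji.ma] — σ1 onset /bj/ (1→5 rises), coda /∅/ ok; σ2 onset /m/, coda /∅/ ok → permitted
[tme] — σ1 onset /tm/ (1→3 rises), coda /∅/ ok → permitted
[mli.di] — σ1 onset /ml/ (3→4 rises), coda /∅/ ok; σ2 onset /d/, coda /∅/ ok → permitted
[dma.mwe] — σ1 onset /dm/ (1→3 rises), coda /∅/ ok; σ2 onset /mw/ (3→5 rises), coda /∅/ ok → permitted
[ju.mla] — σ1 onset /j/, coda /∅/ ok; σ2 onset /ml/ (3→4 rises), coda /∅/ ok → permitted
Permitted: [bji.ma], [tme], [mli.di], [dma.mwe], [ju.mla] → 5.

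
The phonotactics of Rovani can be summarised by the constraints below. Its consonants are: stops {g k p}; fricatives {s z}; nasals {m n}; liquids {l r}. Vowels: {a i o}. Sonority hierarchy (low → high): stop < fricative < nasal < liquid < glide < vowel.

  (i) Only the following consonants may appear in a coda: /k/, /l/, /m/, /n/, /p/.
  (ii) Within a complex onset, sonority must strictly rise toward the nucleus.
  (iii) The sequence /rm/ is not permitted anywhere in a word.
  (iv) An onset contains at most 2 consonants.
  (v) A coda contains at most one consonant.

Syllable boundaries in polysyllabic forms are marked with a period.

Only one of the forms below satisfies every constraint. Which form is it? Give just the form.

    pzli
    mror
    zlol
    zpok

zlol

pzli — violates constraint (iv): syllable 1 onset /pzl/ has 3 consonants (> 2) → not permitted
mror — violates constraint (i): syllable 1 coda contains /r/, which is not a licensed coda consonant → not permitted
zlol — σ1 onset /zl/ (2→4 rises), coda /l/ ok → permitted
zpok — violates constraint (ii): syllable 1 onset /zp/: /z/ (fricative, 2) → /p/ (stop, 1) does not rise → not permitted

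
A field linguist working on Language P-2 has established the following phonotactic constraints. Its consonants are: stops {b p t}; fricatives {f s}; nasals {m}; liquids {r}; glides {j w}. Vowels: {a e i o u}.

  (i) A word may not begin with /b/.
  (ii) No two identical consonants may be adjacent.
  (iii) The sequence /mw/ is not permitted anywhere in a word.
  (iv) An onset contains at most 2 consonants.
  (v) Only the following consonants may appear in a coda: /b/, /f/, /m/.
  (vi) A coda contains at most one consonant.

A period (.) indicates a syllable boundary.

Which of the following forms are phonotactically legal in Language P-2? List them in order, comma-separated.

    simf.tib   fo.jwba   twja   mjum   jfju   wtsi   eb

simf.tib — violates constraint (vi): syllable 1 coda /mf/ has 2 consonants (> 1) → phonotactically illegal
fo.jwba — violates constraint (iv): syllable 2 onset /jwb/ has 3 consonants (> 2) → phonotactically illegal
twja — violates constraint (iv): syllable 1 onset /twj/ has 3 consonants (> 2) → phonotactically illegal
mjum — σ1 onset /mj/ (2C), coda /m/ ok → phonotactically legal
jfju — violates constraint (iv): syllable 1 onset /jfj/ has 3 consonants (> 2) → phonotactically illegal
wtsi — violates constraint (iv): syllable 1 onset /wts/ has 3 consonants (> 2) → phonotactically illegal
eb — σ1 onset /∅/, coda /b/ ok → phonotactically legal

mjum, eb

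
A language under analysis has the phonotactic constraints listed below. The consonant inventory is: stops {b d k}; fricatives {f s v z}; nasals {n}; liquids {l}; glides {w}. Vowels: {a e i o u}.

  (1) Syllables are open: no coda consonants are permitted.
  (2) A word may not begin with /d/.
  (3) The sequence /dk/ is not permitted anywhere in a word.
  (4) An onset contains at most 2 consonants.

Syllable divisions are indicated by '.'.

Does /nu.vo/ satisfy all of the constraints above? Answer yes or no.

/nu.vo/ — σ1 onset /n/, coda /∅/ ok; σ2 onset /v/, coda /∅/ ok → licit

yes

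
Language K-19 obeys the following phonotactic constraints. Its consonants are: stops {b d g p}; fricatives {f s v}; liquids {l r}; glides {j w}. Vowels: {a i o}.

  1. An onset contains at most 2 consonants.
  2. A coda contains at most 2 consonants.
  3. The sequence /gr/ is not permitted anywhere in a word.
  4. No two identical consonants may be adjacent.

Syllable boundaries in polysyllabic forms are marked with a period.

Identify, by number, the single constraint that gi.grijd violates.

gi.grijd: contains banned sequence /gr/.
This is a violation of constraint 3: "The sequence /gr/ is not permitted anywhere in a word."
The remaining constraints (1, 2, 4) are satisfied.

3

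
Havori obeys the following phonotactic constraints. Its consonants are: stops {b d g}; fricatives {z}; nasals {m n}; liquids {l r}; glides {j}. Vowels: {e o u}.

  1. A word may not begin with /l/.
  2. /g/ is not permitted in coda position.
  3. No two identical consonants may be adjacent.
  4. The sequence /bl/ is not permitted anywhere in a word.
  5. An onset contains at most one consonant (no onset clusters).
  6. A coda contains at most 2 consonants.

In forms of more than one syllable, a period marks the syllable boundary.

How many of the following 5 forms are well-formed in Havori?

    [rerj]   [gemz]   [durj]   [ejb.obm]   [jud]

5

[rerj] — σ1 onset /r/, coda /rj/ (2C) ok → well-formed
[gemz] — σ1 onset /g/, coda /mz/ (2C) ok → well-formed
[durj] — σ1 onset /d/, coda /rj/ (2C) ok → well-formed
[ejb.obm] — σ1 onset /∅/, coda /jb/ (2C) ok; σ2 onset /∅/, coda /bm/ (2C) ok → well-formed
[jud] — σ1 onset /j/, coda /d/ ok → well-formed
Well-formed: [rerj], [gemz], [durj], [ejb.obm], [jud] → 5.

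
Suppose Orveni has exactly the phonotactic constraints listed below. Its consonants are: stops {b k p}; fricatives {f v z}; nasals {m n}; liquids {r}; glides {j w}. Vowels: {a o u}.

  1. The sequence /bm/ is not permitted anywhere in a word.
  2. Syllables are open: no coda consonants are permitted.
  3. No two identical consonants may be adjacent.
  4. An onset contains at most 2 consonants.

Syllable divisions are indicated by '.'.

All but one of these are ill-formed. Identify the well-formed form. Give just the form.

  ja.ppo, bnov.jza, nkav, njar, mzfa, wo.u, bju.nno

ja.ppo — violates constraint 3: adjacent identical consonants /pp/ → ill-formed
bnov.jza — violates constraint 2: syllable 1 coda /v/ has 1 consonant (> 0) → ill-formed
nkav — violates constraint 2: syllable 1 coda /v/ has 1 consonant (> 0) → ill-formed
njar — violates constraint 2: syllable 1 coda /r/ has 1 consonant (> 0) → ill-formed
mzfa — violates constraint 4: syllable 1 onset /mzf/ has 3 consonants (> 2) → ill-formed
wo.u — σ1 onset /w/, coda /∅/ ok; σ2 onset /∅/, coda /∅/ ok → well-formed
bju.nno — violates constraint 3: adjacent identical consonants /nn/ → ill-formed

wo.u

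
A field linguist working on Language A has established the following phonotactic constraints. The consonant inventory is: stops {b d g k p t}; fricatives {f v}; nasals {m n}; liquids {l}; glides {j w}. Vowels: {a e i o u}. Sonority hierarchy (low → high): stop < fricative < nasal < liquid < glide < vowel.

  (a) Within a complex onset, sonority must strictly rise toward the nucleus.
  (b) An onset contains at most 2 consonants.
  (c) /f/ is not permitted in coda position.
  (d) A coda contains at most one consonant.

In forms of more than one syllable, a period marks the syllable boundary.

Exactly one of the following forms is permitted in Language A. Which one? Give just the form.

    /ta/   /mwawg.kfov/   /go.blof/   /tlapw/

/ta/

/ta/ — σ1 onset /t/, coda /∅/ ok → permitted
/mwawg.kfov/ — violates constraint (d): syllable 1 coda /wg/ has 2 consonants (> 1) → not permitted
/go.blof/ — violates constraint (c): syllable 2 coda contains /f/ → not permitted
/tlapw/ — violates constraint (d): syllable 1 coda /pw/ has 2 consonants (> 1) → not permitted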